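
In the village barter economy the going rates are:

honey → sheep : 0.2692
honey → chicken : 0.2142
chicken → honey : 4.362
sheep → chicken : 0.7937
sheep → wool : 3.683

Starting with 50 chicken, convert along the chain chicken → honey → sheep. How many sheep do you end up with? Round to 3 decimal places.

58.713

50 chicken × 4.362 = 218.1 honey
218.1 honey × 0.2692 = 58.71252 sheep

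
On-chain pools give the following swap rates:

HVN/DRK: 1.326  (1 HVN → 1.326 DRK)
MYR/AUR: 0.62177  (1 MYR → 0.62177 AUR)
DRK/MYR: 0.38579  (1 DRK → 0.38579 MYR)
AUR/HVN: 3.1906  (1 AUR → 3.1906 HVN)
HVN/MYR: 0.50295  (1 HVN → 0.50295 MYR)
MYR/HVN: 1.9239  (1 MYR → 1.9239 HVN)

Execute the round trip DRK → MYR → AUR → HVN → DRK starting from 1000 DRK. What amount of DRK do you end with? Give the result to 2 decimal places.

1000 DRK × 0.38579 = 385.79 MYR
385.79 MYR × 0.62177 = 239.8726483 AUR
239.8726483 AUR × 3.1906 = 765.33767166598 HVN
765.33767166598 HVN × 1.326 = 1014.83775262908948 DRK

1014.84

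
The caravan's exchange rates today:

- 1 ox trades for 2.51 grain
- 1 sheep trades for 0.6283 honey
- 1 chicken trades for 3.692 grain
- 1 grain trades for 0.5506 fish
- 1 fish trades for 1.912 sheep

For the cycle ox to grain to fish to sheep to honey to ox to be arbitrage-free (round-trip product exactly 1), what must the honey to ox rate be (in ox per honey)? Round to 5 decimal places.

Known legs of the cycle: 2.51 × 0.5506 × 1.912 × 0.6283 = 1.6602170750576
For no arbitrage the full-cycle product must be 1, so the missing rate is 1 / 1.6602170750576 ≈ 0.6023309.

0.60233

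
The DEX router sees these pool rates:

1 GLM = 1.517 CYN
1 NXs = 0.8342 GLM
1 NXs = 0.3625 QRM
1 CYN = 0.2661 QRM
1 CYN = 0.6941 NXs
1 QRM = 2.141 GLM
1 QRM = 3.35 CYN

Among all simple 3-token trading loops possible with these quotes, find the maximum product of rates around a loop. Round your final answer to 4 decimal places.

0.8784

CYN→NXs→GLM→CYN: 0.6941 × 0.8342 × 1.517 = 0.87837
CYN→QRM→GLM→CYN: 0.2661 × 2.141 × 1.517 = 0.86427
CYN→NXs→QRM→CYN: 0.6941 × 0.3625 × 3.35 = 0.84290
Maximum is CYN→NXs→GLM→CYN at 0.8784; no arbitrage — every cycle loses value.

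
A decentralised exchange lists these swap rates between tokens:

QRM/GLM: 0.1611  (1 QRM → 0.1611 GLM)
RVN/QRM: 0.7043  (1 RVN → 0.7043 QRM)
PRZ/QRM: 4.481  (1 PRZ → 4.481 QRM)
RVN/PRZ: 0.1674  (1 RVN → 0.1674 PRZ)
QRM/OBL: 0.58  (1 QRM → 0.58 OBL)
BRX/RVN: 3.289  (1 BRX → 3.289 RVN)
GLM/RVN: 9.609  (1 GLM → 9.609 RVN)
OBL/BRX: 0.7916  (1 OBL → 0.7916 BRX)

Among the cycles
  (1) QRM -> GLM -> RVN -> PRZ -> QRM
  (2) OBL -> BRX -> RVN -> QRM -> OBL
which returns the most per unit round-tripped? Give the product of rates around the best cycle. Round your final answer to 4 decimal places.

(1) 0.1611 × 9.609 × 0.1674 × 4.481 = 1.16119
(2) 0.7916 × 3.289 × 0.7043 × 0.58 = 1.06354
Highest is cycle (1) at 1.1612 (>1, arbitrage).

1.1612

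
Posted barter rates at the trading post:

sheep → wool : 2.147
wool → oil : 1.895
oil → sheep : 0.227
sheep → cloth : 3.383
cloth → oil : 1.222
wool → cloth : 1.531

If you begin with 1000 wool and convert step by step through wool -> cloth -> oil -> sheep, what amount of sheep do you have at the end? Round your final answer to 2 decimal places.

424.69

1000 wool × 1.531 = 1531 cloth
1531 cloth × 1.222 = 1870.882 oil
1870.882 oil × 0.227 = 424.690214 sheep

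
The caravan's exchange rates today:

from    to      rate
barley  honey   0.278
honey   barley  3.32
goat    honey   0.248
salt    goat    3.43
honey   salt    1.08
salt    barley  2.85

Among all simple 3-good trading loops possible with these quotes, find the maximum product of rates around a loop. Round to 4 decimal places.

0.9187

salt→goat→honey→salt: 3.43 × 0.248 × 1.08 = 0.91869
barley→honey→salt→barley: 0.278 × 1.08 × 2.85 = 0.85568
Maximum is salt→goat→honey→salt at 0.9187; no arbitrage — every cycle loses value.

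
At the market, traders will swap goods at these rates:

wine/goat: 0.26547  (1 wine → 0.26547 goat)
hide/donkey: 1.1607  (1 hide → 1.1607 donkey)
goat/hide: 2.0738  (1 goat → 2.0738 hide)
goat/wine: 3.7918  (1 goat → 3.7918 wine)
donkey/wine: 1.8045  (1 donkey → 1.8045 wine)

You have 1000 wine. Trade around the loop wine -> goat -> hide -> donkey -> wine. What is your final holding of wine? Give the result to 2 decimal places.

1153.08

1000 wine × 0.26547 = 265.47 goat
265.47 goat × 2.0738 = 550.531686 hide
550.531686 hide × 1.1607 = 639.0021279402 donkey
639.0021279402 donkey × 1.8045 = 1153.0793398680909 wine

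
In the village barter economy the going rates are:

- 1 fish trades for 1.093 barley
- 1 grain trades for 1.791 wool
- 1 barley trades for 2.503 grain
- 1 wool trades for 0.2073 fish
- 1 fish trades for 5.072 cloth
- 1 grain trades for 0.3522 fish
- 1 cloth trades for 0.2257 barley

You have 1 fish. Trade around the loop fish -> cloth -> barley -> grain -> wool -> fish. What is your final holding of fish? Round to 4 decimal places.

1.0638

1 fish × 5.072 = 5.072 cloth
5.072 cloth × 0.2257 = 1.1447504 barley
1.1447504 barley × 2.503 = 2.8653102512 grain
2.8653102512 grain × 1.791 = 5.1317706598992 wool
5.1317706598992 wool × 0.2073 = 1.06381605779710416 fish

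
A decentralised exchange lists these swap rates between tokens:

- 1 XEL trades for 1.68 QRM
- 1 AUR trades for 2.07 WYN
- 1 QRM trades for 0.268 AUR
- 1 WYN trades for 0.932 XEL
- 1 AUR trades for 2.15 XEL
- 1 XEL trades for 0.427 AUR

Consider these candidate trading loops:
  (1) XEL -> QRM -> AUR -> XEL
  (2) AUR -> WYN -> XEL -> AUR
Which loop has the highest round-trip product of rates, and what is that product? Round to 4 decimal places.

(1) 1.68 × 0.268 × 2.15 = 0.96802
(2) 2.07 × 0.932 × 0.427 = 0.82379
Highest is cycle (1) at 0.9680 (≤1, no arbitrage).

0.9680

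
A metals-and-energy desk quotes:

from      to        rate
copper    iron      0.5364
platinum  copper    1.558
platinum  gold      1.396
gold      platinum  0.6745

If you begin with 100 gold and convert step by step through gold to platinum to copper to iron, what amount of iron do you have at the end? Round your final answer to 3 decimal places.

100 gold × 0.6745 = 67.45 platinum
67.45 platinum × 1.558 = 105.0871 copper
105.0871 copper × 0.5364 = 56.36872044 iron

56.369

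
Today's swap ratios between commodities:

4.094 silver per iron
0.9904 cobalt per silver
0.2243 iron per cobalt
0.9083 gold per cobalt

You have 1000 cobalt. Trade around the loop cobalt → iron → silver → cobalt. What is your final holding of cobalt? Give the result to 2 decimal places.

909.47

1000 cobalt × 0.2243 = 224.3 iron
224.3 iron × 4.094 = 918.2842 silver
918.2842 silver × 0.9904 = 909.46867168 cobalt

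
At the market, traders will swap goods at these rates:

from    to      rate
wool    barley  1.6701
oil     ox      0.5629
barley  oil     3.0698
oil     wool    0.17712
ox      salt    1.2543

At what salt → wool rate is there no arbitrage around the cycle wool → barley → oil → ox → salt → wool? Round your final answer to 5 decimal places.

Known legs of the cycle: 1.6701 × 3.0698 × 0.5629 × 1.2543 = 3.6198054427944006
For no arbitrage the full-cycle product must be 1, so the missing rate is 1 / 3.6198054427944006 ≈ 0.2762579.

0.27626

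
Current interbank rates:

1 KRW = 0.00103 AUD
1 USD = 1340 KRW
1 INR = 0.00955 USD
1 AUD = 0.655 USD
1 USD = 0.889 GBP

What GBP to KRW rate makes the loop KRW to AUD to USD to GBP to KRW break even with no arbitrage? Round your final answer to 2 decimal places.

1667.32

Known legs of the cycle: 0.00103 × 0.655 × 0.889 = 0.00059976385
For no arbitrage the full-cycle product must be 1, so the missing rate is 1 / 0.00059976385 ≈ 1667.3229.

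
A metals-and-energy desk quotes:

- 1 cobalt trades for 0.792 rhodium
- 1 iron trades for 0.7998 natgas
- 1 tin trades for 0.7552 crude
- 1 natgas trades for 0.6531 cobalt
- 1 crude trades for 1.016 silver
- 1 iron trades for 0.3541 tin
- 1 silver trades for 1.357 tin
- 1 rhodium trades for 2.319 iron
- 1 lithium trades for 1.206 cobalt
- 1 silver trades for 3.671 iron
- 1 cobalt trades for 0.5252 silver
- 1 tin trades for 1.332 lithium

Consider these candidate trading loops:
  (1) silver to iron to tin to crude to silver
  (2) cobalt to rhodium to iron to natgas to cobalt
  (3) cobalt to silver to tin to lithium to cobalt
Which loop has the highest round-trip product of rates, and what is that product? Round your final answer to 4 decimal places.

1.1449

(1) 3.671 × 0.3541 × 0.7552 × 1.016 = 0.99739
(2) 0.792 × 2.319 × 0.7998 × 0.6531 = 0.95937
(3) 0.5252 × 1.357 × 1.332 × 1.206 = 1.14487
Highest is cycle (3) at 1.1449 (>1, arbitrage).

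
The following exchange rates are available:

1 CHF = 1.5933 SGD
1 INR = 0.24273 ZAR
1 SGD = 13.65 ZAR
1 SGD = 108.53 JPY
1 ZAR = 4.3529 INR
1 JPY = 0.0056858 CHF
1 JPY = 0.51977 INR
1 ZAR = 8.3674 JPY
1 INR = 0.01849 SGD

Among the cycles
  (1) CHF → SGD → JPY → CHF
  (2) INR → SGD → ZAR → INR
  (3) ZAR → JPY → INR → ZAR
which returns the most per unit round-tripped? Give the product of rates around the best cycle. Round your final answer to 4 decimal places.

1.0986

(1) 1.5933 × 108.53 × 0.0056858 = 0.98319
(2) 0.01849 × 13.65 × 4.3529 = 1.09862
(3) 8.3674 × 0.51977 × 0.24273 = 1.05566
Highest is cycle (2) at 1.0986 (>1, arbitrage).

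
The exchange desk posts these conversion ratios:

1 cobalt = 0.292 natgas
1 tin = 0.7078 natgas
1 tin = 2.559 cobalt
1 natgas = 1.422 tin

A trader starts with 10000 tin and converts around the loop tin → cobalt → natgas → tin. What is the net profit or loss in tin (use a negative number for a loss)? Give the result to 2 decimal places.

625.58

10000 tin × 2.559 = 25590 cobalt
25590 cobalt × 0.292 = 7472.28 natgas
7472.28 natgas × 1.422 = 10625.58216 tin
Net change: 10625.58216 − 10000 = 625.58216 tin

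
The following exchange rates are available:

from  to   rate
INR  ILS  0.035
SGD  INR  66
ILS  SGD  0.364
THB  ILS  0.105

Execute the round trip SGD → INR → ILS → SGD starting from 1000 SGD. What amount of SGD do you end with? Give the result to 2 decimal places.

1000 SGD × 66 = 66000 INR
66000 INR × 0.035 = 2310 ILS
2310 ILS × 0.364 = 840.84 SGD

840.84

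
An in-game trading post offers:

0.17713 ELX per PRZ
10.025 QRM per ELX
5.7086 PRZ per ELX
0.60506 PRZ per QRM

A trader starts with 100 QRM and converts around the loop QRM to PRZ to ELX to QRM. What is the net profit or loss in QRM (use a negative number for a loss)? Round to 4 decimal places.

7.4422

100 QRM × 0.60506 = 60.506 PRZ
60.506 PRZ × 0.17713 = 10.71742778 ELX
10.71742778 ELX × 10.025 = 107.4422134945 QRM
Net change: 107.4422134945 − 100 = 7.4422134945 QRM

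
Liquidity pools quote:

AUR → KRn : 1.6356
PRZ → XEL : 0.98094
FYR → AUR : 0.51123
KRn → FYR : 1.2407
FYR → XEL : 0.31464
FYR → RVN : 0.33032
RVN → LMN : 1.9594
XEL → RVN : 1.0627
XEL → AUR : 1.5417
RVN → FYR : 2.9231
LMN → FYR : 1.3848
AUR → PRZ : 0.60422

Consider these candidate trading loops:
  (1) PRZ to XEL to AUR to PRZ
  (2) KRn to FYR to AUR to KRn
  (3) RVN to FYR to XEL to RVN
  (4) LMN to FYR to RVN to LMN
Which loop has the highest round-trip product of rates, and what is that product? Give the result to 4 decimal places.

(1) 0.98094 × 1.5417 × 0.60422 = 0.91377
(2) 1.2407 × 0.51123 × 1.6356 = 1.03743
(3) 2.9231 × 0.31464 × 1.0627 = 0.97739
(4) 1.3848 × 0.33032 × 1.9594 = 0.89628
Highest is cycle (2) at 1.0374 (>1, arbitrage).

1.0374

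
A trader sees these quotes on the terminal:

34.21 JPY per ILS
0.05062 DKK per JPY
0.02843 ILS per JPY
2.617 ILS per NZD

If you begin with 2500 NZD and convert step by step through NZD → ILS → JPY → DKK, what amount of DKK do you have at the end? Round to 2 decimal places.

11329.71

2500 NZD × 2.617 = 6542.5 ILS
6542.5 ILS × 34.21 = 223818.925 JPY
223818.925 JPY × 0.05062 = 11329.7139835 DKK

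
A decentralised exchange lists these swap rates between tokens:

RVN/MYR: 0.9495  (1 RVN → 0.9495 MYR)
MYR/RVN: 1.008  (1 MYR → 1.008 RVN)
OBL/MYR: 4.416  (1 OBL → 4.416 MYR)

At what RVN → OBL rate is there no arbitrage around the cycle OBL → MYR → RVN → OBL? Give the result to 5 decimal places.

Known legs of the cycle: 4.416 × 1.008 = 4.451328
For no arbitrage the full-cycle product must be 1, so the missing rate is 1 / 4.451328 ≈ 0.2246521.

0.22465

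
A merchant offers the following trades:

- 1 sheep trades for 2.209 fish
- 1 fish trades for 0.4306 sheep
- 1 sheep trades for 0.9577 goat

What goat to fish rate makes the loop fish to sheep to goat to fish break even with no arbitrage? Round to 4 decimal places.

2.4249

Known legs of the cycle: 0.4306 × 0.9577 = 0.41238562
For no arbitrage the full-cycle product must be 1, so the missing rate is 1 / 0.41238562 ≈ 2.424915.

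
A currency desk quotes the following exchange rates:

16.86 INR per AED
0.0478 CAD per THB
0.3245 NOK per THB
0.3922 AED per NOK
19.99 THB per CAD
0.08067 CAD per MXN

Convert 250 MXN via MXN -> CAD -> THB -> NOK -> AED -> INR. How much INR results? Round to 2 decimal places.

865.06

250 MXN × 0.08067 = 20.1675 CAD
20.1675 CAD × 19.99 = 403.148325 THB
403.148325 THB × 0.3245 = 130.8216314625 NOK
130.8216314625 NOK × 0.3922 = 51.3082438595925 AED
51.3082438595925 AED × 16.86 = 865.05699147272955 INR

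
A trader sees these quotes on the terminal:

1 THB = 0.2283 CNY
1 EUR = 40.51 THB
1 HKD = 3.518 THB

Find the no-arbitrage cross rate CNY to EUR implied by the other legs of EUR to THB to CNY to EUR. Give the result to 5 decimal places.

0.10813

Known legs of the cycle: 40.51 × 0.2283 = 9.248433
For no arbitrage the full-cycle product must be 1, so the missing rate is 1 / 9.248433 ≈ 0.1081264.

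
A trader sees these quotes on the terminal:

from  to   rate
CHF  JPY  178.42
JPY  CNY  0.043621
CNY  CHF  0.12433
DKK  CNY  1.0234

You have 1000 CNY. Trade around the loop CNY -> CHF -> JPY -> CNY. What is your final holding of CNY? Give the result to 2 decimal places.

967.64

1000 CNY × 0.12433 = 124.33 CHF
124.33 CHF × 178.42 = 22182.9586 JPY
22182.9586 JPY × 0.043621 = 967.6428370906 CNY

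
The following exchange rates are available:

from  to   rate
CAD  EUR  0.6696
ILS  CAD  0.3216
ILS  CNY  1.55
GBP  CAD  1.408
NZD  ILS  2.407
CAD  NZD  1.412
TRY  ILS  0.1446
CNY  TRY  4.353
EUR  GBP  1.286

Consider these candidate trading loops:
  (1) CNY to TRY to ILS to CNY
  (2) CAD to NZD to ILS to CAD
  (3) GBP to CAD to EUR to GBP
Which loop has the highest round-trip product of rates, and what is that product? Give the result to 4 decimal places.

(1) 4.353 × 0.1446 × 1.55 = 0.97564
(2) 1.412 × 2.407 × 0.3216 = 1.09302
(3) 1.408 × 0.6696 × 1.286 = 1.21244
Highest is cycle (3) at 1.2124 (>1, arbitrage).

1.2124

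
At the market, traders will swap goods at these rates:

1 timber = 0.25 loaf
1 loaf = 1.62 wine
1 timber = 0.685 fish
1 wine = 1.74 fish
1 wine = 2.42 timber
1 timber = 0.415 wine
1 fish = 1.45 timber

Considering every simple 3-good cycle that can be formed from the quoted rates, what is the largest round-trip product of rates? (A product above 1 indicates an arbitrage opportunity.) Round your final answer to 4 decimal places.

wine→fish→timber→wine: 1.74 × 1.45 × 0.415 = 1.04705
wine→timber→loaf→wine: 2.42 × 0.25 × 1.62 = 0.98010
Maximum is wine→fish→timber→wine at 1.0470; arbitrage exists.

1.0470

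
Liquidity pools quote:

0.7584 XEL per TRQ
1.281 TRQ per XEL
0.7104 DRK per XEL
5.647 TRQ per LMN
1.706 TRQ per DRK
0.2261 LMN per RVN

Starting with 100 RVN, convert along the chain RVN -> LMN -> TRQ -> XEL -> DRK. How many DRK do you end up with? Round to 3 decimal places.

100 RVN × 0.2261 = 22.61 LMN
22.61 LMN × 5.647 = 127.67867 TRQ
127.67867 TRQ × 0.7584 = 96.831503328 XEL
96.831503328 XEL × 0.7104 = 68.7890999642112 DRK

68.789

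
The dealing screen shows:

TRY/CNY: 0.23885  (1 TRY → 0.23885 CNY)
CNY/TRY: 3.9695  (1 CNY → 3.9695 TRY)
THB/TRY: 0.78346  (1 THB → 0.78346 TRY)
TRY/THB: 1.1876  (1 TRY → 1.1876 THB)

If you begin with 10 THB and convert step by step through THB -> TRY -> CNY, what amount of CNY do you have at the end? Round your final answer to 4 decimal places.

1.8713

10 THB × 0.78346 = 7.8346 TRY
7.8346 TRY × 0.23885 = 1.87129421 CNY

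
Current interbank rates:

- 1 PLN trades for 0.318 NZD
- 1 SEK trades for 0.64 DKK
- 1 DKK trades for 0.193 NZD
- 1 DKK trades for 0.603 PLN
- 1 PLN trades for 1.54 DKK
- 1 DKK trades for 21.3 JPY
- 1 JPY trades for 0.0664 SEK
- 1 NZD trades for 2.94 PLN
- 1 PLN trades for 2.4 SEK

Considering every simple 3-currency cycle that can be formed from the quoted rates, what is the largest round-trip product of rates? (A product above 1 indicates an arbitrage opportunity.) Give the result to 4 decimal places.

0.9262

SEK→DKK→PLN→SEK: 0.64 × 0.603 × 2.4 = 0.92621
SEK→DKK→JPY→SEK: 0.64 × 21.3 × 0.0664 = 0.90516
PLN→DKK→NZD→PLN: 1.54 × 0.193 × 2.94 = 0.87383
Maximum is SEK→DKK→PLN→SEK at 0.9262; no arbitrage — every cycle loses value.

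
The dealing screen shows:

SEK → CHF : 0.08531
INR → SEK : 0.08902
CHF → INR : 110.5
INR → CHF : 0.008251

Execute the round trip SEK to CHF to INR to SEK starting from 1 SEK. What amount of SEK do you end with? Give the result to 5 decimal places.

0.83917

1 SEK × 0.08531 = 0.08531 CHF
0.08531 CHF × 110.5 = 9.426755 INR
9.426755 INR × 0.08902 = 0.8391697301 SEK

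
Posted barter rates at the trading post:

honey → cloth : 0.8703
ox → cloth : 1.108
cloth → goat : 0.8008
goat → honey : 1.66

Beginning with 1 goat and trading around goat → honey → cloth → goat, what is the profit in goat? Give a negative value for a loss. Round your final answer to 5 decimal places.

1 goat × 1.66 = 1.66 honey
1.66 honey × 0.8703 = 1.444698 cloth
1.444698 cloth × 0.8008 = 1.1569141584 goat
Net change: 1.1569141584 − 1 = 0.1569141584 goat

0.15691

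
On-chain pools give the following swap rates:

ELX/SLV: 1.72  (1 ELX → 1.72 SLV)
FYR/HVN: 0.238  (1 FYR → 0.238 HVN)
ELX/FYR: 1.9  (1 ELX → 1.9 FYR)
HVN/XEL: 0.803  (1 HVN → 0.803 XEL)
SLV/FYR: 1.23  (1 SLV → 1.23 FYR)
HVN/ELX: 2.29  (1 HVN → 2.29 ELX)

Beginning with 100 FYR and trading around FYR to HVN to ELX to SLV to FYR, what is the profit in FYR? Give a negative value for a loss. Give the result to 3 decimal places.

100 FYR × 0.238 = 23.8 HVN
23.8 HVN × 2.29 = 54.502 ELX
54.502 ELX × 1.72 = 93.74344 SLV
93.74344 SLV × 1.23 = 115.3044312 FYR
Net change: 115.3044312 − 100 = 15.3044312 FYR

15.304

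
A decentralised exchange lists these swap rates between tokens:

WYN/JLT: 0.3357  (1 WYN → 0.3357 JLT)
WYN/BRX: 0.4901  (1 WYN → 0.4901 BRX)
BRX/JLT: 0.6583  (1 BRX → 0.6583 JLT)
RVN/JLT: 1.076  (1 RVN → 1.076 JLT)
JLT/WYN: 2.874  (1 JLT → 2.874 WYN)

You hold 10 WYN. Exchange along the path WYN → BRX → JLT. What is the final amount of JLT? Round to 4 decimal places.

10 WYN × 0.4901 = 4.901 BRX
4.901 BRX × 0.6583 = 3.2263283 JLT

3.2263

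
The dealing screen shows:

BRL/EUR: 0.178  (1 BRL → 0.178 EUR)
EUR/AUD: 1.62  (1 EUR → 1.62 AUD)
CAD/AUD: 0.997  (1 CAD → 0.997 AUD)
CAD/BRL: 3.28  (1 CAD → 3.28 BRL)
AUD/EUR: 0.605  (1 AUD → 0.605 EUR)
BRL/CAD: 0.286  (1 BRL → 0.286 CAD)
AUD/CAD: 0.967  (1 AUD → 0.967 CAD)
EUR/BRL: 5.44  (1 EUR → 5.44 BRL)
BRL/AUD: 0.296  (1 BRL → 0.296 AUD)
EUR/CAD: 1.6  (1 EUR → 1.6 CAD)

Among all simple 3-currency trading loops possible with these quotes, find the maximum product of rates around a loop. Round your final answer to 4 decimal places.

BRL→AUD→EUR→BRL: 0.296 × 0.605 × 5.44 = 0.97420
EUR→CAD→AUD→EUR: 1.6 × 0.997 × 0.605 = 0.96510
BRL→AUD→CAD→BRL: 0.296 × 0.967 × 3.28 = 0.93884
BRL→EUR→CAD→BRL: 0.178 × 1.6 × 3.28 = 0.93414
Maximum is BRL→AUD→EUR→BRL at 0.9742; no arbitrage — every cycle loses value.

0.9742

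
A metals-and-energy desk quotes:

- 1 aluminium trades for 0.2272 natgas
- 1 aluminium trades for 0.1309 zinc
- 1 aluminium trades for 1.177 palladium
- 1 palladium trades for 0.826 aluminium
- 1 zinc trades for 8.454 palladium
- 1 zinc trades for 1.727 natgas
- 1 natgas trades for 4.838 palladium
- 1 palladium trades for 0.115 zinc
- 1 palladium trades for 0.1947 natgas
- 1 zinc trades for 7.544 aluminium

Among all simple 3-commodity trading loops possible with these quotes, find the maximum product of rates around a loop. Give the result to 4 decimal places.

1.0211

zinc→aluminium→palladium→zinc: 7.544 × 1.177 × 0.115 = 1.02112
zinc→natgas→palladium→zinc: 1.727 × 4.838 × 0.115 = 0.96085
zinc→palladium→aluminium→zinc: 8.454 × 0.826 × 0.1309 = 0.91408
aluminium→natgas→palladium→aluminium: 0.2272 × 4.838 × 0.826 = 0.90793
Maximum is zinc→aluminium→palladium→zinc at 1.0211; arbitrage exists.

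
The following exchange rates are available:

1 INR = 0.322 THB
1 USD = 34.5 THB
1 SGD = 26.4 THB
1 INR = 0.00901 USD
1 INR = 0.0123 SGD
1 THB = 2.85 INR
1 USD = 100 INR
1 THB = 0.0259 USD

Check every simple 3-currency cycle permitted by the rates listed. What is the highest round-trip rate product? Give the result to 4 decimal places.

INR→SGD→THB→INR: 0.0123 × 26.4 × 2.85 = 0.92545
USD→THB→INR→USD: 34.5 × 2.85 × 0.00901 = 0.88591
USD→INR→THB→USD: 100 × 0.322 × 0.0259 = 0.83398
Maximum is INR→SGD→THB→INR at 0.9255; no arbitrage — every cycle loses value.

0.9255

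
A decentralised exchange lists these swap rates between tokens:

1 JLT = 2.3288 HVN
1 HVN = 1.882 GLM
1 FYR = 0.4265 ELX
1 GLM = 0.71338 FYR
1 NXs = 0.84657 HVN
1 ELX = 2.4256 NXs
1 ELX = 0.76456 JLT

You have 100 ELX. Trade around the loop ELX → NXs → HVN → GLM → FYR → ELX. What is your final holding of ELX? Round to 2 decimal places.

117.58

100 ELX × 2.4256 = 242.56 NXs
242.56 NXs × 0.84657 = 205.3440192 HVN
205.3440192 HVN × 1.882 = 386.4574441344 GLM
386.4574441344 GLM × 0.71338 = 275.691011496598272 FYR
275.691011496598272 FYR × 0.4265 = 117.582216403299163008 ELX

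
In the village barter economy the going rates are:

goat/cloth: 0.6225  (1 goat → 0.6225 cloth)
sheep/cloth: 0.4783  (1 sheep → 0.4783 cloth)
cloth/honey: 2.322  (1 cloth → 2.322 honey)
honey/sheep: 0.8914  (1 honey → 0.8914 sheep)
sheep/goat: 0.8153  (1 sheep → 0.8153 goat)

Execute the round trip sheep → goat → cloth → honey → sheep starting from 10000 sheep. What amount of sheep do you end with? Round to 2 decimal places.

10504.89

10000 sheep × 0.8153 = 8153 goat
8153 goat × 0.6225 = 5075.2425 cloth
5075.2425 cloth × 2.322 = 11784.713085 honey
11784.713085 honey × 0.8914 = 10504.893243969 sheep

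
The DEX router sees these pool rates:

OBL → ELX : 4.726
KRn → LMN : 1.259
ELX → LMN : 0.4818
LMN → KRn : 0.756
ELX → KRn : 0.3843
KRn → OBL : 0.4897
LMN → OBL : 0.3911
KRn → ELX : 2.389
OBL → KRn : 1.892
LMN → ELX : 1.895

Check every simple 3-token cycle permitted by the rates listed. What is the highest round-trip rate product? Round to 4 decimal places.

0.9316

KRn→LMN→OBL→KRn: 1.259 × 0.3911 × 1.892 = 0.93161
ELX→KRn→LMN→ELX: 0.3843 × 1.259 × 1.895 = 0.91686
ELX→LMN→OBL→ELX: 0.4818 × 0.3911 × 4.726 = 0.89053
ELX→KRn→OBL→ELX: 0.3843 × 0.4897 × 4.726 = 0.88939
ELX→LMN→KRn→ELX: 0.4818 × 0.756 × 2.389 = 0.87017
Maximum is KRn→LMN→OBL→KRn at 0.9316; no arbitrage — every cycle loses value.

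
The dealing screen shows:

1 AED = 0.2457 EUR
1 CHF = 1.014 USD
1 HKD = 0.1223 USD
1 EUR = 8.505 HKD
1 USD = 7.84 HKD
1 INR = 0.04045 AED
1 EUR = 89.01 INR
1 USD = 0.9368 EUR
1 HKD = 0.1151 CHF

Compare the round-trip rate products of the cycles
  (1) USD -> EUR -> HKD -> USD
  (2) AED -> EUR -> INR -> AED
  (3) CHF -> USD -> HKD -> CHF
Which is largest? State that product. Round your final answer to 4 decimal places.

0.9744

(1) 0.9368 × 8.505 × 0.1223 = 0.97442
(2) 0.2457 × 89.01 × 0.04045 = 0.88463
(3) 1.014 × 7.84 × 0.1151 = 0.91502
Highest is cycle (1) at 0.9744 (≤1, no arbitrage).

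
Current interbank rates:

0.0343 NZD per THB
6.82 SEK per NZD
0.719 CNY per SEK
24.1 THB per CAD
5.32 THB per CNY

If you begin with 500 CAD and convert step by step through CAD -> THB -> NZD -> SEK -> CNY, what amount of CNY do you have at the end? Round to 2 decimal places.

500 CAD × 24.1 = 12050 THB
12050 THB × 0.0343 = 413.315 NZD
413.315 NZD × 6.82 = 2818.8083 SEK
2818.8083 SEK × 0.719 = 2026.7231677 CNY

2026.72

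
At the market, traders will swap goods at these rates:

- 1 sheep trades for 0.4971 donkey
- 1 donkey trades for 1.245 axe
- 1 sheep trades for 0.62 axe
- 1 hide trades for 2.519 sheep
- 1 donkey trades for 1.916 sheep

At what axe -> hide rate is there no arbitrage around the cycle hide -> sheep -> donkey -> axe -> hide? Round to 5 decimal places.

0.64144

Known legs of the cycle: 2.519 × 0.4971 × 1.245 = 1.5589826505
For no arbitrage the full-cycle product must be 1, so the missing rate is 1 / 1.5589826505 ≈ 0.6414440.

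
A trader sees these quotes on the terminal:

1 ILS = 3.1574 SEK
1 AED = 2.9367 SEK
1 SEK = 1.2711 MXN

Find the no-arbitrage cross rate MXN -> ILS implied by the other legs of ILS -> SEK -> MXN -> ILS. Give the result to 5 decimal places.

0.24917

Known legs of the cycle: 3.1574 × 1.2711 = 4.01337114
For no arbitrage the full-cycle product must be 1, so the missing rate is 1 / 4.01337114 ≈ 0.2491671.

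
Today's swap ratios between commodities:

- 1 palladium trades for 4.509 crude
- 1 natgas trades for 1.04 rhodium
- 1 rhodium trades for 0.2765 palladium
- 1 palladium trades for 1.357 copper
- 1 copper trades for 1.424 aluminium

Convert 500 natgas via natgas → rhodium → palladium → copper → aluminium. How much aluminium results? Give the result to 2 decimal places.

500 natgas × 1.04 = 520 rhodium
520 rhodium × 0.2765 = 143.78 palladium
143.78 palladium × 1.357 = 195.10946 copper
195.10946 copper × 1.424 = 277.83587104 aluminium

277.84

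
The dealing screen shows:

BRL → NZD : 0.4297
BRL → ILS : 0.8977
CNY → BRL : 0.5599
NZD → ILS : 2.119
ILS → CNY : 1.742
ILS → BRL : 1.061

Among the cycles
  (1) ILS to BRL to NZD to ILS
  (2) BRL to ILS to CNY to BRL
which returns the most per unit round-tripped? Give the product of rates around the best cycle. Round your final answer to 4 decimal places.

0.9661

(1) 1.061 × 0.4297 × 2.119 = 0.96608
(2) 0.8977 × 1.742 × 0.5599 = 0.87557
Highest is cycle (1) at 0.9661 (≤1, no arbitrage).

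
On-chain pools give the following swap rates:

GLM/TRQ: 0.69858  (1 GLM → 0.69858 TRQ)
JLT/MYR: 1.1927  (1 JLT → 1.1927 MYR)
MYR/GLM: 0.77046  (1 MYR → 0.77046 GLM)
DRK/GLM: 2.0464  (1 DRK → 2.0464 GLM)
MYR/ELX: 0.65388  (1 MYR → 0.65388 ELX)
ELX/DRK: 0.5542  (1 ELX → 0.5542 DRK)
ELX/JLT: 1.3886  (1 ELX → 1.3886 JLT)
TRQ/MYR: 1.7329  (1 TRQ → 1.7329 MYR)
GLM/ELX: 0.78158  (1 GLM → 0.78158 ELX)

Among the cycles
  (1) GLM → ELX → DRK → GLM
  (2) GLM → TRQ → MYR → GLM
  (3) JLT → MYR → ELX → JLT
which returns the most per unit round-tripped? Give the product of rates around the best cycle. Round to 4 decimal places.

(1) 0.78158 × 0.5542 × 2.0464 = 0.88640
(2) 0.69858 × 1.7329 × 0.77046 = 0.93270
(3) 1.1927 × 0.65388 × 1.3886 = 1.08295
Highest is cycle (3) at 1.0829 (>1, arbitrage).

1.0829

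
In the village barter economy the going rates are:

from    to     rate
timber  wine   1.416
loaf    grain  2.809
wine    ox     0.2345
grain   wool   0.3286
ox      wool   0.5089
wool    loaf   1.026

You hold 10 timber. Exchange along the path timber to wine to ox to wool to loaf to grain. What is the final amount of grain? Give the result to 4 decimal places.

4.8701

10 timber × 1.416 = 14.16 wine
14.16 wine × 0.2345 = 3.32052 ox
3.32052 ox × 0.5089 = 1.689812628 wool
1.689812628 wool × 1.026 = 1.733747756328 loaf
1.733747756328 loaf × 2.809 = 4.870097447525352 grain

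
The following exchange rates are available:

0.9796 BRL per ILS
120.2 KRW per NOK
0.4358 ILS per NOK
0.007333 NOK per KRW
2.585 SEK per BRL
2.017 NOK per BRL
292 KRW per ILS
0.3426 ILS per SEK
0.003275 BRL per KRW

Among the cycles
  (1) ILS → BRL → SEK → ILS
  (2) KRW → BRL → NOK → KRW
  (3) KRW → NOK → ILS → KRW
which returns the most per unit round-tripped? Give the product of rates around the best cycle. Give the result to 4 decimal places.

0.9332

(1) 0.9796 × 2.585 × 0.3426 = 0.86755
(2) 0.003275 × 2.017 × 120.2 = 0.79400
(3) 0.007333 × 0.4358 × 292 = 0.93315
Highest is cycle (3) at 0.9332 (≤1, no arbitrage).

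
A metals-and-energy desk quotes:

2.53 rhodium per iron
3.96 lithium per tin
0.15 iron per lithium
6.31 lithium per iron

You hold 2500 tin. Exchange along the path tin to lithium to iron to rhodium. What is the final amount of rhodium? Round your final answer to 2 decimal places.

2500 tin × 3.96 = 9900 lithium
9900 lithium × 0.15 = 1485 iron
1485 iron × 2.53 = 3757.05 rhodium

3757.05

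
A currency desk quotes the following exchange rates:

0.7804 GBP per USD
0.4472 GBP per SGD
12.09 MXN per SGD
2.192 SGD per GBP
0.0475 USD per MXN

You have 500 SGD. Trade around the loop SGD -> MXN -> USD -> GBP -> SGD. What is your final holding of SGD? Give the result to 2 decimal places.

500 SGD × 12.09 = 6045 MXN
6045 MXN × 0.0475 = 287.1375 USD
287.1375 USD × 0.7804 = 224.082105 GBP
224.082105 GBP × 2.192 = 491.18797416 SGD

491.19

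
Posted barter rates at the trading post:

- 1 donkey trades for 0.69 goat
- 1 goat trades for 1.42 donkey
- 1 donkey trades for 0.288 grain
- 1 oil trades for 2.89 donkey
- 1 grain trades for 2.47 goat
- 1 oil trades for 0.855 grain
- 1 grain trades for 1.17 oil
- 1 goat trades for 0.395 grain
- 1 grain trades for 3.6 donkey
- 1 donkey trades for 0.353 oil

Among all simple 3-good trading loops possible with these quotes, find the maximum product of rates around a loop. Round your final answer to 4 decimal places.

1.0865

donkey→oil→grain→donkey: 0.353 × 0.855 × 3.6 = 1.08653
donkey→grain→goat→donkey: 0.288 × 2.47 × 1.42 = 1.01013
donkey→goat→grain→donkey: 0.69 × 0.395 × 3.6 = 0.98118
donkey→grain→oil→donkey: 0.288 × 1.17 × 2.89 = 0.97381
Maximum is donkey→oil→grain→donkey at 1.0865; arbitrage exists.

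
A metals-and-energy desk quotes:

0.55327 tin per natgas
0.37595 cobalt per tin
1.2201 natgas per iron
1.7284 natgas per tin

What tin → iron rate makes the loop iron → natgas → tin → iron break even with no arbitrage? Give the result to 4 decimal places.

1.4814

Known legs of the cycle: 1.2201 × 0.55327 = 0.675044727
For no arbitrage the full-cycle product must be 1, so the missing rate is 1 / 0.675044727 ≈ 1.481383.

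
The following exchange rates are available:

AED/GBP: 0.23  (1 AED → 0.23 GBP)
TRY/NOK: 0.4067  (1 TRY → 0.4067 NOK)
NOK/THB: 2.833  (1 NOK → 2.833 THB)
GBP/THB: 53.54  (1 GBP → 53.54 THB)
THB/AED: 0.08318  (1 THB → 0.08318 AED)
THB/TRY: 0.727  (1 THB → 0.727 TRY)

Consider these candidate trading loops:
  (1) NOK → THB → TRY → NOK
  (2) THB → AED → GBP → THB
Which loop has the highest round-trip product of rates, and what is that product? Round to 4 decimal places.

(1) 2.833 × 0.727 × 0.4067 = 0.83764
(2) 0.08318 × 0.23 × 53.54 = 1.02430
Highest is cycle (2) at 1.0243 (>1, arbitrage).

1.0243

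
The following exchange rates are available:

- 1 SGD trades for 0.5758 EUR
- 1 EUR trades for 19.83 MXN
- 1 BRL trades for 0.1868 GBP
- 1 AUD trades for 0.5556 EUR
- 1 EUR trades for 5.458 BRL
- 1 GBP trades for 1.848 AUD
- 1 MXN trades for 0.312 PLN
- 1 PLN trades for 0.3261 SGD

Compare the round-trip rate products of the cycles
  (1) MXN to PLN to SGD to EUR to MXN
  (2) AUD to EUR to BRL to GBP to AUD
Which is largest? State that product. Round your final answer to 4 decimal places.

1.1617

(1) 0.312 × 0.3261 × 0.5758 × 19.83 = 1.16172
(2) 0.5556 × 5.458 × 0.1868 × 1.848 = 1.04683
Highest is cycle (1) at 1.1617 (>1, arbitrage).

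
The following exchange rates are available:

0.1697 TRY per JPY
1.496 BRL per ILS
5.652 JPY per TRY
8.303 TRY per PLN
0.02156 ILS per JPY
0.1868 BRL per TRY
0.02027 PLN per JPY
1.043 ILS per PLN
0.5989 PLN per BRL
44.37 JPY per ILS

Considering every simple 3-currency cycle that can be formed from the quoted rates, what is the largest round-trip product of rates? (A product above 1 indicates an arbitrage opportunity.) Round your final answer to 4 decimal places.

0.9512

JPY→PLN→TRY→JPY: 0.02027 × 8.303 × 5.652 = 0.95124
JPY→PLN→ILS→JPY: 0.02027 × 1.043 × 44.37 = 0.93805
PLN→ILS→BRL→PLN: 1.043 × 1.496 × 0.5989 = 0.93448
PLN→TRY→BRL→PLN: 8.303 × 0.1868 × 0.5989 = 0.92889
Maximum is JPY→PLN→TRY→JPY at 0.9512; no arbitrage — every cycle loses value.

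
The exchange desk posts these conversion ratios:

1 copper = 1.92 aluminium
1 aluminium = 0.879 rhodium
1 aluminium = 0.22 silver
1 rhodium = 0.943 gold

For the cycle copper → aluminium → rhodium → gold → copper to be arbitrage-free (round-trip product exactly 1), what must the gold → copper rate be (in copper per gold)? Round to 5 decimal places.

0.62835

Known legs of the cycle: 1.92 × 0.879 × 0.943 = 1.59148224
For no arbitrage the full-cycle product must be 1, so the missing rate is 1 / 1.59148224 ≈ 0.6283451.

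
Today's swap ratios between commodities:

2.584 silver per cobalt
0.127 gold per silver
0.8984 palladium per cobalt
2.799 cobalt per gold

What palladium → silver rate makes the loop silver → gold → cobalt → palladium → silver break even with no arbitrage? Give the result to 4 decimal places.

Known legs of the cycle: 0.127 × 2.799 × 0.8984 = 0.3193569432
For no arbitrage the full-cycle product must be 1, so the missing rate is 1 / 0.3193569432 ≈ 3.131292.

3.1313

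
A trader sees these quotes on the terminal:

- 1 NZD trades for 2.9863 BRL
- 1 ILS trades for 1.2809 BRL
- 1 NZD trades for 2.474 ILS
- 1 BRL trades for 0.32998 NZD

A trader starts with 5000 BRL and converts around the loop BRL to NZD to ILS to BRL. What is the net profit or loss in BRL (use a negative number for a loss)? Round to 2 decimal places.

5000 BRL × 0.32998 = 1649.9 NZD
1649.9 NZD × 2.474 = 4081.8526 ILS
4081.8526 ILS × 1.2809 = 5228.44499534 BRL
Net change: 5228.44499534 − 5000 = 228.44499534 BRL

228.44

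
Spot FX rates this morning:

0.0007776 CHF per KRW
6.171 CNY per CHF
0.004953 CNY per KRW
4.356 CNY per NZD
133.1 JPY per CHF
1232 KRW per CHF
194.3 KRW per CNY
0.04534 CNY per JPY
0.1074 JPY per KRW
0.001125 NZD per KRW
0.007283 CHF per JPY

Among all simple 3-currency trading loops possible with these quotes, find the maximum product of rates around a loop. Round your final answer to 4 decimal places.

0.9637

JPY→CHF→KRW→JPY: 0.007283 × 1232 × 0.1074 = 0.96366
CNY→KRW→NZD→CNY: 194.3 × 0.001125 × 4.356 = 0.95217
CNY→KRW→JPY→CNY: 194.3 × 0.1074 × 0.04534 = 0.94615
CNY→KRW→CHF→CNY: 194.3 × 0.0007776 × 6.171 = 0.93236
Maximum is JPY→CHF→KRW→JPY at 0.9637; no arbitrage — every cycle loses value.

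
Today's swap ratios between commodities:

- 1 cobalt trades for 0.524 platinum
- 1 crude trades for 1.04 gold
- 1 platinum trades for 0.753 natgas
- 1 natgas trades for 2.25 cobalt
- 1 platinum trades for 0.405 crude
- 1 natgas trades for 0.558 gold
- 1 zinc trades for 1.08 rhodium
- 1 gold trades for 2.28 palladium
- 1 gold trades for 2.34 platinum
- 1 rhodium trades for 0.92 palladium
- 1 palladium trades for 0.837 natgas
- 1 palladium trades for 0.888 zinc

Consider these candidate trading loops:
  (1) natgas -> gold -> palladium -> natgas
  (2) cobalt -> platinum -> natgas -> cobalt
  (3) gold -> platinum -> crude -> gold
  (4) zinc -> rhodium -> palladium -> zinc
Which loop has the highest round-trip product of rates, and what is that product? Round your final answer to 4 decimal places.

(1) 0.558 × 2.28 × 0.837 = 1.06486
(2) 0.524 × 0.753 × 2.25 = 0.88779
(3) 2.34 × 0.405 × 1.04 = 0.98561
(4) 1.08 × 0.92 × 0.888 = 0.88232
Highest is cycle (1) at 1.0649 (>1, arbitrage).

1.0649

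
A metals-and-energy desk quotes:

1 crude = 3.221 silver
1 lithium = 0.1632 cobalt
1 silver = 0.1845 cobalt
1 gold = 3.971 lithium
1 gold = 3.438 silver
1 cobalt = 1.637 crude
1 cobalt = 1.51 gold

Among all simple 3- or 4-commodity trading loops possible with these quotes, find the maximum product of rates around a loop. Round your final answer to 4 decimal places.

cobalt→gold→lithium→cobalt: 1.51 × 3.971 × 0.1632 = 0.97858
cobalt→crude→silver→cobalt: 1.637 × 3.221 × 0.1845 = 0.97283
cobalt→gold→silver→cobalt: 1.51 × 3.438 × 0.1845 = 0.95781
Maximum is cobalt→gold→lithium→cobalt at 0.9786; no arbitrage — every cycle loses value.

0.9786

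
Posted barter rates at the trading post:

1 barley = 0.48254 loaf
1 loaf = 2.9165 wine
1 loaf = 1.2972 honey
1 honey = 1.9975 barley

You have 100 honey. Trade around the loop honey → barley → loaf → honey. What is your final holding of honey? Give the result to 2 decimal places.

100 honey × 1.9975 = 199.75 barley
199.75 barley × 0.48254 = 96.387365 loaf
96.387365 loaf × 1.2972 = 125.033689878 honey

125.03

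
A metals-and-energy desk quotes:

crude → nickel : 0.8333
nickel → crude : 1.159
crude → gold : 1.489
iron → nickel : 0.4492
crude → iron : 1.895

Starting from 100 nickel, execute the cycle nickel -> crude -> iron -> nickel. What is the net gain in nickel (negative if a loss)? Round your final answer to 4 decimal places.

100 nickel × 1.159 = 115.9 crude
115.9 crude × 1.895 = 219.6305 iron
219.6305 iron × 0.4492 = 98.6580206 nickel
Net change: 98.6580206 − 100 = -1.3419794 nickel

-1.3420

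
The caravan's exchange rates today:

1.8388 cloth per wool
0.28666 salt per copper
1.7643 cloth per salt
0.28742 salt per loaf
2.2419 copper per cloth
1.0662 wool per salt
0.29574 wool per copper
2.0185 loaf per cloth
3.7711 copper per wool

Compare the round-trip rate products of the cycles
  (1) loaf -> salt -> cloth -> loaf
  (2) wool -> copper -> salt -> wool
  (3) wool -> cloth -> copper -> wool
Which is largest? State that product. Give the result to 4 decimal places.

1.2192

(1) 0.28742 × 1.7643 × 2.0185 = 1.02357
(2) 3.7711 × 0.28666 × 1.0662 = 1.15259
(3) 1.8388 × 2.2419 × 0.29574 = 1.21916
Highest is cycle (3) at 1.2192 (>1, arbitrage).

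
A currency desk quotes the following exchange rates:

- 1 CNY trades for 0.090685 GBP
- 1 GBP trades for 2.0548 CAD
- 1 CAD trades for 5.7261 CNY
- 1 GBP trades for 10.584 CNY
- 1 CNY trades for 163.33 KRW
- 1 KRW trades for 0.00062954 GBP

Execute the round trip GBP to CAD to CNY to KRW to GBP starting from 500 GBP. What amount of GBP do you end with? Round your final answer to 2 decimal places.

604.91

500 GBP × 2.0548 = 1027.4 CAD
1027.4 CAD × 5.7261 = 5882.99514 CNY
5882.99514 CNY × 163.33 = 960869.5962162 KRW
960869.5962162 KRW × 0.00062954 = 604.905845601946548 GBP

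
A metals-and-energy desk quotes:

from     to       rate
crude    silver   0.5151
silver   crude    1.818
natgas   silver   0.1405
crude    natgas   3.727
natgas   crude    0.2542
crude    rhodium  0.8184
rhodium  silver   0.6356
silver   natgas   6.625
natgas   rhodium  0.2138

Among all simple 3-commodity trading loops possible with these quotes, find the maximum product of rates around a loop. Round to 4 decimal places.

0.9520

natgas→silver→crude→natgas: 0.1405 × 1.818 × 3.727 = 0.95198
rhodium→silver→crude→rhodium: 0.6356 × 1.818 × 0.8184 = 0.94568
natgas→rhodium→silver→natgas: 0.2138 × 0.6356 × 6.625 = 0.90028
natgas→crude→silver→natgas: 0.2542 × 0.5151 × 6.625 = 0.86747
Maximum is natgas→silver→crude→natgas at 0.9520; no arbitrage — every cycle loses value.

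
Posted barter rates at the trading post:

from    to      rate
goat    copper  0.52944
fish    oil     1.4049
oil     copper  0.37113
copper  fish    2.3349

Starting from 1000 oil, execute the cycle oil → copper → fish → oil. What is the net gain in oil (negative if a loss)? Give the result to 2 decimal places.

1000 oil × 0.37113 = 371.13 copper
371.13 copper × 2.3349 = 866.551437 fish
866.551437 fish × 1.4049 = 1217.4181138413 oil
Net change: 1217.4181138413 − 1000 = 217.4181138413 oil

217.42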